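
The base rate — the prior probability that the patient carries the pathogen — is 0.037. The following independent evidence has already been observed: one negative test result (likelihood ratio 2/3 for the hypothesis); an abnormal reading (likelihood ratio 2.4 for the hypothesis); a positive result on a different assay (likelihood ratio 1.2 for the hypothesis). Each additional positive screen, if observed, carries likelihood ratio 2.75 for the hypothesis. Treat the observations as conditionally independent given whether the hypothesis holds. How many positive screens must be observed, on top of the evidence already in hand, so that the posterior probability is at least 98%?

7

Prior odds = 0.037/0.963 = 37/963.
Combined Bayes factor of the evidence already in hand = (2/3) × 2.4 × 1.2 = 1.92.
Odds after that evidence = (37/963) × 1.92 = 592/8025.
Target odds = 0.98/0.02 = 49.
Need 2.75ⁿ ≥ 49 ÷ (592/8025) = 393225/592.
2.75⁶ = 1771561/4096 falls short of 393225/592 but 2.75⁷ = 19487171/16384 reaches it, so n = 7.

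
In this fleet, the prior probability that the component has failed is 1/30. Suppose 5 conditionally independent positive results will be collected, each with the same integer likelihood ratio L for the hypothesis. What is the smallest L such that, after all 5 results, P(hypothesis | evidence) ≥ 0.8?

3

Prior odds = (1/30)/(29/30) = 1/29.
Target odds = 0.8/0.2 = 4.
Need L⁵ ≥ 4 ÷ (1/29) = 116.
2⁵ = 32 < 116 ≤ 243 = 3⁵, so L = 3.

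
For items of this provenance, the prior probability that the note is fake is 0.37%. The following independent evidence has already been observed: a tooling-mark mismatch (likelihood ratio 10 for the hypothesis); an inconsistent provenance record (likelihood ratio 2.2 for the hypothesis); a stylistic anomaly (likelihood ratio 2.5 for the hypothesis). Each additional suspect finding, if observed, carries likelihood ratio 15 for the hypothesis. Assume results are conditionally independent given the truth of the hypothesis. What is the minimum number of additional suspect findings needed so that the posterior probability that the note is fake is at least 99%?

Prior odds = 0.0037/0.9963 = 37/9963.
Combined Bayes factor of the evidence already in hand = 10 × 2.2 × 2.5 = 55.
Odds after that evidence = (37/9963) × 55 = 2035/9963.
Target odds = 0.99/0.01 = 99.
Need 15ⁿ ≥ 99 ÷ (2035/9963) = 89667/185.
15² = 225 falls short of 89667/185 but 15³ = 3375 reaches it, so n = 3.

3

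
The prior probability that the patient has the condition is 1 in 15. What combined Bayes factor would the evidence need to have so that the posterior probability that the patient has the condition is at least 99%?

1386

Prior odds = (1/15)/(14/15) = 1/14.
Target odds = 0.99/0.01 = 99.
Required Bayes factor = 99 ÷ (1/14) = 1386.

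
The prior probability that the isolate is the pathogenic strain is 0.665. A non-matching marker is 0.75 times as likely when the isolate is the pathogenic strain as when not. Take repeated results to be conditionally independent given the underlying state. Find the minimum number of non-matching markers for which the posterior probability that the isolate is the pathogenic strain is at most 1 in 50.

Prior odds = 0.665/0.335 = 133/67.
Likelihood ratio per non-matching marker = 0.75.
Target posterior odds = 0.02/0.98 = 1/49.
Require 0.75ⁿ ≤ 1/49 ÷ (133/67) = 67/6517.
0.75¹⁵ ≈0.0133635 is still above 67/6517 but 0.75¹⁶ ≈0.0100226 is at or below it, so n = 16.

16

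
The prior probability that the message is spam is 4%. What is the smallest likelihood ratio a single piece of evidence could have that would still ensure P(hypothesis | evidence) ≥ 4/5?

96

Prior odds = 0.04/0.96 = 1/24.
Target odds = 0.8/0.2 = 4.
Required Bayes factor = 4 ÷ (1/24) = 96.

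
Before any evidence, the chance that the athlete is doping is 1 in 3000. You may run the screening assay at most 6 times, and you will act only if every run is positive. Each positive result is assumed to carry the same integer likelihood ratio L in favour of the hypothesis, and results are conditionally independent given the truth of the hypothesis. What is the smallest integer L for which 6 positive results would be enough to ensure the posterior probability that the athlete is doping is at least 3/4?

5

Prior odds = (1/3000)/(2999/3000) = 1/2999.
Target odds = 0.75/0.25 = 3.
Need L⁶ ≥ 3 ÷ (1/2999) = 8997.
4⁶ = 4096 < 8997 ≤ 15625 = 5⁶, so L = 5.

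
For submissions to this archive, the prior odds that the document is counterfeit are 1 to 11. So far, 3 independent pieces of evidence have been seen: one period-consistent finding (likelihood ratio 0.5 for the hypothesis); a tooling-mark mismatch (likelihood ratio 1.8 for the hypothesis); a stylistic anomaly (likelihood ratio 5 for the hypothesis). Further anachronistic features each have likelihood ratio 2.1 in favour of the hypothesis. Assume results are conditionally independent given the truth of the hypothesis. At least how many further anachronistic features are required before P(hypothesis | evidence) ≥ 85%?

4

Prior odds = 1/11.
Combined Bayes factor of the evidence already in hand = 0.5 × 1.8 × 5 = 4.5.
Odds after that evidence = (1/11) × 4.5 = 9/22.
Target odds = 0.85/0.15 = 17/3.
Need 2.1ⁿ ≥ 17/3 ÷ (9/22) = 374/27.
2.1³ = 9.261 falls short of 374/27 but 2.1⁴ = 19.4481 reaches it, so n = 4.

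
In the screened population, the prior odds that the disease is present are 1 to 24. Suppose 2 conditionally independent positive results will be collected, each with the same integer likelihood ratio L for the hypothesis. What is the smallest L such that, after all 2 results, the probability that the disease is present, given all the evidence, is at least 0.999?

Prior odds = 1/24.
Target odds = 0.999/0.001 = 999.
Need L² ≥ 999 ÷ (1/24) = 23976.
154² = 23716 < 23976 ≤ 24025 = 155², so L = 155.

155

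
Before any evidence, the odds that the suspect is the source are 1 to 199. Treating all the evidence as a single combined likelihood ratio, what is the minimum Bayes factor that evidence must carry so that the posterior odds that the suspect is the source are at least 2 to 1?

398

Prior odds = 1/199.
Target odds = 2.
Required Bayes factor = 2 ÷ (1/199) = 398.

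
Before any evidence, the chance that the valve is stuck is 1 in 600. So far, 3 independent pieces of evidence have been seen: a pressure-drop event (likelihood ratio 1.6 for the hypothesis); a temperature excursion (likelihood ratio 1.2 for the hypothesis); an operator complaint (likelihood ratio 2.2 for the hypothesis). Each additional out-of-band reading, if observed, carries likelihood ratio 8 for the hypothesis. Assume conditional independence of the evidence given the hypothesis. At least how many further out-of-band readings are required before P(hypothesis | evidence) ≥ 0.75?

Prior odds = (1/600)/(599/600) = 1/599.
Combined Bayes factor of the evidence already in hand = 1.6 × 1.2 × 2.2 = 4.224.
Odds after that evidence = (1/599) × 4.224 = 528/74875.
Target odds = 0.75/0.25 = 3.
Need 8ⁿ ≥ 3 ÷ (528/74875) = 74875/176.
8² = 64 falls short of 74875/176 but 8³ = 512 reaches it, so n = 3.

3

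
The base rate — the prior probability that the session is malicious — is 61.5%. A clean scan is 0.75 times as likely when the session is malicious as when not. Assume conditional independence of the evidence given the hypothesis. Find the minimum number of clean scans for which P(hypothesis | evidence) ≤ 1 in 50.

16

Prior odds: 0.615 ÷ 0.385 = 123/77.
Likelihood ratio per clean scan = 0.75.
Target odds: 0.02 ÷ 0.98 = 1/49.
Require 0.75ⁿ ≤ 1/49 ÷ (123/77) = 11/861.
0.75¹⁵ ≈0.0133635 is still above 11/861 but 0.75¹⁶ ≈0.0100226 is at or below it, so n = 16.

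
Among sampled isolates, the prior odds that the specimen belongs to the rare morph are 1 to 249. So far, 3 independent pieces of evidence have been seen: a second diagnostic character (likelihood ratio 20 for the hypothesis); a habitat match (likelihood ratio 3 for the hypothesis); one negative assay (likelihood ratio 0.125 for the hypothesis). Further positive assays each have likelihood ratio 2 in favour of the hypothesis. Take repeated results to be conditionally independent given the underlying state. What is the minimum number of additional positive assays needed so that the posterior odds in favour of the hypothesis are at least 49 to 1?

Prior odds = 1/249.
Combined Bayes factor of the evidence already in hand = 20 × 3 × 0.125 = 7.5.
Odds after that evidence = (1/249) × 7.5 = 5/166.
Target odds = 49.
Need 2ⁿ ≥ 49 ÷ (5/166) = 1626.8.
2¹⁰ = 1024 falls short of 1626.8 but 2¹¹ = 2048 reaches it, so n = 11.

11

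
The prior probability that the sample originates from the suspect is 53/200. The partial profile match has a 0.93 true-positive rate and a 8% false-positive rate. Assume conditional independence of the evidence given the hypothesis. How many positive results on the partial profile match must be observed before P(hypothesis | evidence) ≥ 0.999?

Prior odds = 0.265/0.735 = 53/147.
Likelihood ratio of a positive result = 0.93/0.08 = 11.625.
Target odds: 0.999 ÷ 0.001 = 999.
Require 11.625ⁿ ≥ 999 ÷ (53/147) = 146853/53.
11.625³ = 804357/512 falls short of 146853/53 but 11.625⁴ = 74805201/4096 reaches it, so n = 4.

4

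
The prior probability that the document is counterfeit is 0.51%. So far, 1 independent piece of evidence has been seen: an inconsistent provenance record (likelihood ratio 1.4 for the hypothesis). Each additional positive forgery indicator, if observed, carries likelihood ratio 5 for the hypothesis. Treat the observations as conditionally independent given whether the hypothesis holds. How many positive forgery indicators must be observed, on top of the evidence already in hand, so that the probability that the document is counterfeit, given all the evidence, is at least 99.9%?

8

Prior odds = 0.0051/0.9949 = 51/9949.
Bayes factor of the evidence already in hand = 1.4.
Odds after that evidence = (51/9949) × 1.4 = 357/49745.
Target odds = 0.999/0.001 = 999.
Need 5ⁿ ≥ 999 ÷ (357/49745) = 16565085/119.
5⁷ = 78125 falls short of 16565085/119 but 5⁸ = 390625 reaches it, so n = 8.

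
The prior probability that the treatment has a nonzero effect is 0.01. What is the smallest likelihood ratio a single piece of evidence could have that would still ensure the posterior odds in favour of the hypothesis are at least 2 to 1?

Prior odds = 0.01/0.99 = 1/99.
Target odds = 2.
Required Bayes factor = 2 ÷ (1/99) = 198.

198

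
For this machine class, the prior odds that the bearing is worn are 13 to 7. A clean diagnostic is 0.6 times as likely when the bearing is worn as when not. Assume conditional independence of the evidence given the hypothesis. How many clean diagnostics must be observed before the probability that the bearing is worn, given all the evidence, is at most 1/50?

9

Prior odds = 13/7.
Likelihood ratio per clean diagnostic = 0.6.
Target posterior odds = 0.02/0.98 = 1/49.
Need (13/7) × 0.6ⁿ ≤ 1/49, i.e. 0.6ⁿ ≤ 1/91.
0.6⁸ = 6561/390625 is still above 1/91 but 0.6⁹ = 19683/1953125 is at or below it, so n = 9.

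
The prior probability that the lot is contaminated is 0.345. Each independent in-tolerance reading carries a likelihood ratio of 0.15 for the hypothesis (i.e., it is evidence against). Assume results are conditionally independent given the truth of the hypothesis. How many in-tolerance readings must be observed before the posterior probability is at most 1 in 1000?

Prior odds: 0.345 ÷ 0.655 = 69/131.
Likelihood ratio per in-tolerance reading = 0.15.
Target posterior odds = 0.001/0.999 = 1/999.
Need (69/131) × 0.15ⁿ ≤ 1/999, i.e. 0.15ⁿ ≤ 131/68931.
0.15³ = 0.003375 is still above 131/68931 but 0.15⁴ = 81/160000 is at or below it, so n = 4.

4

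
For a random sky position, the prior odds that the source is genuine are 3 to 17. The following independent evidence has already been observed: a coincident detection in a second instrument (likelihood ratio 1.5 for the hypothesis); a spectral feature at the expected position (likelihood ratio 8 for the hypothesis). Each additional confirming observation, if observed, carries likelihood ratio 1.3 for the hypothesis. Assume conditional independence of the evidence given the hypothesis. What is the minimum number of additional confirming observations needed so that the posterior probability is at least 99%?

15

Prior odds = 3/17.
Combined Bayes factor of the evidence already in hand = 1.5 × 8 = 12.
Odds after that evidence = (3/17) × 12 = 36/17.
Target odds = 0.99/0.01 = 99.
Need 1.3ⁿ ≥ 99 ÷ (36/17) = 46.75.
1.3¹⁴ ≈39.3738 falls short of 46.75 but 1.3¹⁵ ≈51.1859 reaches it, so n = 15.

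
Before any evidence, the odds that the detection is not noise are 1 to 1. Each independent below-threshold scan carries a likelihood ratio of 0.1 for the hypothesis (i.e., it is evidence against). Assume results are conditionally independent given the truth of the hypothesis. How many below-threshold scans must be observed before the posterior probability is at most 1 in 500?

Prior odds = 1.
Likelihood ratio per below-threshold scan = 0.1.
Target posterior odds = 0.002/0.998 = 1/499.
Require 0.1ⁿ ≤ 1/499 ÷ 1 = 1/499.
0.1² = 0.01 is still above 1/499 but 0.1³ = 0.001 is at or below it, so n = 3.

3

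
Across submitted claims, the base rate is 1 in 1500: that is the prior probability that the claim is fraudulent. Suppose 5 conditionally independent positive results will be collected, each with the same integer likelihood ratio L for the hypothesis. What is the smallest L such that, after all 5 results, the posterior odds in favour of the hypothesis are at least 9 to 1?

Prior odds = (1/1500)/(1499/1500) = 1/1499.
Target odds = 9.
Need L⁵ ≥ 9 ÷ (1/1499) = 13491.
6⁵ = 7776 < 13491 ≤ 16807 = 7⁵, so L = 7.

7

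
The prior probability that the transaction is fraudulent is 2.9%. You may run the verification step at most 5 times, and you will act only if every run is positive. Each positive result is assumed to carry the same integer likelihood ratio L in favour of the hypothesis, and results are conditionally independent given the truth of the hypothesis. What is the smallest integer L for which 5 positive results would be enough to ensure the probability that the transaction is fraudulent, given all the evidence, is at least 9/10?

Prior odds = 0.029/0.971 = 29/971.
Target odds = 0.9/0.1 = 9.
Need L⁵ ≥ 9 ÷ (29/971) = 8739/29.
3⁵ = 243 < 8739/29 ≤ 1024 = 4⁵, so L = 4.

4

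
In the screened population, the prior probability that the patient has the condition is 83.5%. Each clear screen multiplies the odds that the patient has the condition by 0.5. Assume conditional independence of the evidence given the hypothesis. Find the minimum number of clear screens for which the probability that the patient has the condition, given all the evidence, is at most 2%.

8

Prior odds = 0.835/0.165 = 167/33.
Likelihood ratio per clear screen = 0.5.
Target posterior odds = 0.02/0.98 = 1/49.
Need (167/33) × 0.5ⁿ ≤ 1/49, i.e. 0.5ⁿ ≤ 33/8183.
0.5⁷ = 0.0078125 is still above 33/8183 but 0.5⁸ = 0.00390625 is at or below it, so n = 8.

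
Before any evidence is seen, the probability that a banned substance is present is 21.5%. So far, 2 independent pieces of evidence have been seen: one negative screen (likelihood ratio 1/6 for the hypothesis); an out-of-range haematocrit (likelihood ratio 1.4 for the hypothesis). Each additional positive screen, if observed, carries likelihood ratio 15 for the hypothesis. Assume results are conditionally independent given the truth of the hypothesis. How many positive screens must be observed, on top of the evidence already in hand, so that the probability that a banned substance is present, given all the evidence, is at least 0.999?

4

Prior odds = 0.215/0.785 = 43/157.
Combined Bayes factor of the evidence already in hand = (1/6) × 1.4 = 7/30.
Odds after that evidence = (43/157) × 7/30 = 301/4710.
Target odds = 0.999/0.001 = 999.
Need 15ⁿ ≥ 999 ÷ (301/4710) = 4705290/301.
15³ = 3375 falls short of 4705290/301 but 15⁴ = 50625 reaches it, so n = 4.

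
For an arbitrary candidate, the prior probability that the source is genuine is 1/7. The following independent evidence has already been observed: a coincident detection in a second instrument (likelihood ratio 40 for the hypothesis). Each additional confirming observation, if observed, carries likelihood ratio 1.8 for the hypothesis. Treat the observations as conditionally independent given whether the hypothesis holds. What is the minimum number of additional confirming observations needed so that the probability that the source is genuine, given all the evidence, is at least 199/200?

6

Prior odds = (1/7)/(6/7) = 1/6.
Bayes factor of the evidence already in hand = 40.
Odds after that evidence = (1/6) × 40 = 20/3.
Target odds = 0.995/0.005 = 199.
Need 1.8ⁿ ≥ 199 ÷ (20/3) = 29.85.
1.8⁵ = 18.89568 falls short of 29.85 but 1.8⁶ = 531441/15625 reaches it, so n = 6.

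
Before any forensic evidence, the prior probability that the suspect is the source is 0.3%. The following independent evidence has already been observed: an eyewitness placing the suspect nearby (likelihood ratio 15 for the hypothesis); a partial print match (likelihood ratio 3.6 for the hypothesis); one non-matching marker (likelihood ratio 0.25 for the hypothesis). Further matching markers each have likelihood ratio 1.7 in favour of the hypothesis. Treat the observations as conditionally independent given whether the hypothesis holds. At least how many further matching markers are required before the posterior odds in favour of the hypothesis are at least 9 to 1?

11

Prior odds = 0.003/0.997 = 3/997.
Combined Bayes factor of the evidence already in hand = 15 × 3.6 × 0.25 = 13.5.
Odds after that evidence = (3/997) × 13.5 = 81/1994.
Target odds = 9.
Need 1.7ⁿ ≥ 9 ÷ (81/1994) = 1994/9.
1.7¹⁰ ≈201.599 falls short of 1994/9 but 1.7¹¹ ≈342.719 reaches it, so n = 11.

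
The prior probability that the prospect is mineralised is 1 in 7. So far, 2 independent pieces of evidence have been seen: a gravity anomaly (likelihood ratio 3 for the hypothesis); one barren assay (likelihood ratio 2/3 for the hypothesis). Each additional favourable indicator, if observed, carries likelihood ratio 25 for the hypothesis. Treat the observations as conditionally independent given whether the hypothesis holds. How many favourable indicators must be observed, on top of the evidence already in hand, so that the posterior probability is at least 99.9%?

3

Prior odds = (1/7)/(6/7) = 1/6.
Combined Bayes factor of the evidence already in hand = 3 × (2/3) = 2.
Odds after that evidence = (1/6) × 2 = 1/3.
Target odds = 0.999/0.001 = 999.
Need 25ⁿ ≥ 999 ÷ (1/3) = 2997.
25² = 625 falls short of 2997 but 25³ = 15625 reaches it, so n = 3.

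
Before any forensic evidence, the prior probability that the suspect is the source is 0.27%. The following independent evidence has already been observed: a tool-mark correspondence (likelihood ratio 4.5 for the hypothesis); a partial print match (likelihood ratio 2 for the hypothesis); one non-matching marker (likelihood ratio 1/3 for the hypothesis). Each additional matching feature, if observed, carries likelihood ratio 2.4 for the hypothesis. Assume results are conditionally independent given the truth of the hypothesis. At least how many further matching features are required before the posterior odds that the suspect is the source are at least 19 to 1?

9

Prior odds = 0.0027/0.9973 = 27/9973.
Combined Bayes factor of the evidence already in hand = 4.5 × 2 × (1/3) = 3.
Odds after that evidence = (27/9973) × 3 = 81/9973.
Target odds = 19.
Need 2.4ⁿ ≥ 19 ÷ (81/9973) = 189487/81.
2.4⁸ = 429981696/390625 falls short of 189487/81 but 2.4⁹ ≈2641.81 reaches it, so n = 9.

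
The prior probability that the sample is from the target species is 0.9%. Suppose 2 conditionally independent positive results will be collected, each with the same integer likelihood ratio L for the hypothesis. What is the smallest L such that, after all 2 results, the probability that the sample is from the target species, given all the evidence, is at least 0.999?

Prior odds = 0.009/0.991 = 9/991.
Target odds = 0.999/0.001 = 999.
Need L² ≥ 999 ÷ (9/991) = 110001.
331² = 109561 < 110001 ≤ 110224 = 332², so L = 332.

332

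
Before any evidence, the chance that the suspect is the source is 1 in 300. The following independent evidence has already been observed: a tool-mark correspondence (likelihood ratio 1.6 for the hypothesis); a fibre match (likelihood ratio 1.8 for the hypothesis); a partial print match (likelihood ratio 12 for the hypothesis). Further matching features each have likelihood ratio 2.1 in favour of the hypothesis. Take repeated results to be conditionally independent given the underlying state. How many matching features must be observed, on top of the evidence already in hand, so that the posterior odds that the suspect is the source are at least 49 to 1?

Prior odds = (1/300)/(299/300) = 1/299.
Combined Bayes factor of the evidence already in hand = 1.6 × 1.8 × 12 = 34.56.
Odds after that evidence = (1/299) × 34.56 = 864/7475.
Target odds = 49.
Need 2.1ⁿ ≥ 49 ÷ (864/7475) = 366275/864.
2.1⁸ ≈378.229 falls short of 366275/864 but 2.1⁹ ≈794.28 reaches it, so n = 9.

9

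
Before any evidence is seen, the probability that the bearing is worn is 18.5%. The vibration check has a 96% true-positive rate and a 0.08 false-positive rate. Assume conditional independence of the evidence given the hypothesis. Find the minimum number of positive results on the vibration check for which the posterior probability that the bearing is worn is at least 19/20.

2

Prior odds = 0.185/0.815 = 37/163.
Likelihood ratio of a positive result = 0.96/0.08 = 12.
Target posterior odds = 0.95/0.05 = 19.
Require 12ⁿ ≥ 19 ÷ (37/163) = 3097/37.
12¹ = 12 falls short of 3097/37 but 12² = 144 reaches it, so n = 2.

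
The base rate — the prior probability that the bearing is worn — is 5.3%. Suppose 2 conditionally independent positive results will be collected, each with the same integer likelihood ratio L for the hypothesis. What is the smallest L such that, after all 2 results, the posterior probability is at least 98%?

Prior odds = 0.053/0.947 = 53/947.
Target odds = 0.98/0.02 = 49.
Need L² ≥ 49 ÷ (53/947) = 46403/53.
29² = 841 < 46403/53 ≤ 900 = 30², so L = 30.

30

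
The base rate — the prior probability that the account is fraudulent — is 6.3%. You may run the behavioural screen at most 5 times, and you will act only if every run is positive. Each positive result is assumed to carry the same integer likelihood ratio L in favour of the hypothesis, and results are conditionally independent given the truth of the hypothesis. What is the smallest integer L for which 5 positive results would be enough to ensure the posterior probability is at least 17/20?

Prior odds = 0.063/0.937 = 63/937.
Target odds = 0.85/0.15 = 17/3.
Need L⁵ ≥ 17/3 ÷ (63/937) = 15929/189.
2⁵ = 32 < 15929/189 ≤ 243 = 3⁵, so L = 3.

3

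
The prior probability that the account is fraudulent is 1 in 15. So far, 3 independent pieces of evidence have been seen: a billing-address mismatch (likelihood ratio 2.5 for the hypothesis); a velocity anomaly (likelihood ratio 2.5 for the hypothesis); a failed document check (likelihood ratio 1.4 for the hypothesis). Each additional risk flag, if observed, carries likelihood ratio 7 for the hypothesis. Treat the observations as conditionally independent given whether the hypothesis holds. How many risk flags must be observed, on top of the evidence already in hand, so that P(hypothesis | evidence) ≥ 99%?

Prior odds = (1/15)/(14/15) = 1/14.
Combined Bayes factor of the evidence already in hand = 2.5 × 2.5 × 1.4 = 8.75.
Odds after that evidence = (1/14) × 8.75 = 0.625.
Target odds = 0.99/0.01 = 99.
Need 7ⁿ ≥ 99 ÷ 0.625 = 158.4.
7² = 49 falls short of 158.4 but 7³ = 343 reaches it, so n = 3.

3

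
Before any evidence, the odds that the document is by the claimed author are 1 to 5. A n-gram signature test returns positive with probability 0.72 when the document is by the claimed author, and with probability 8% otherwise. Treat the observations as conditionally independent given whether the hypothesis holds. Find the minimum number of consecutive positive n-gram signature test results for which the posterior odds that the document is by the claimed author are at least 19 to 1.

Prior odds = 0.2.
Likelihood ratio of a positive result = 0.72/0.08 = 9.
Target odds = 19.
Need 0.2 × 9ⁿ ≥ 19, i.e. 9ⁿ ≥ 95.
9² = 81 falls short of 95 but 9³ = 729 reaches it, so n = 3.

3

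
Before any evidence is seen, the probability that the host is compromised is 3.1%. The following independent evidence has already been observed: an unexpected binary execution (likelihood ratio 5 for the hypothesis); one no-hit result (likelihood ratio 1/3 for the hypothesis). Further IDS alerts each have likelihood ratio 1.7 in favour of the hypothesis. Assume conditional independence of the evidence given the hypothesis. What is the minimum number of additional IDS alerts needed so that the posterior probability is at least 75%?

8

Prior odds = 0.031/0.969 = 31/969.
Combined Bayes factor of the evidence already in hand = 5 × (1/3) = 5/3.
Odds after that evidence = (31/969) × 5/3 = 155/2907.
Target odds = 0.75/0.25 = 3.
Need 1.7ⁿ ≥ 3 ÷ (155/2907) = 8721/155.
1.7⁷ = 410338673/10000000 falls short of 8721/155 but 1.7⁸ ≈69.7576 reaches it, so n = 8.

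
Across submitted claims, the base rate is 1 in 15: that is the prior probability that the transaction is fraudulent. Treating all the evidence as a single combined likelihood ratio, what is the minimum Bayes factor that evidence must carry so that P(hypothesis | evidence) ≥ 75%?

Prior odds = (1/15)/(14/15) = 1/14.
Target odds = 0.75/0.25 = 3.
Required Bayes factor = 3 ÷ (1/14) = 42.

42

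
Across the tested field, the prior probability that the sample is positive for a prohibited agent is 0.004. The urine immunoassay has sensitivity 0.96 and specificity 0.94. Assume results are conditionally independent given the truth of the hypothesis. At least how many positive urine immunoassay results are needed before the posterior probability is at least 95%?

4

Prior odds = 0.004/0.996 = 1/249.
False-positive rate = 1 − 0.94 = 0.06; likelihood ratio of a positive = 0.96/0.06 = 16.
Target posterior odds = 0.95/0.05 = 19.
Require 16ⁿ ≥ 19 ÷ (1/249) = 4731.
16³ = 4096 falls short of 4731 but 16⁴ = 65536 reaches it, so n = 4.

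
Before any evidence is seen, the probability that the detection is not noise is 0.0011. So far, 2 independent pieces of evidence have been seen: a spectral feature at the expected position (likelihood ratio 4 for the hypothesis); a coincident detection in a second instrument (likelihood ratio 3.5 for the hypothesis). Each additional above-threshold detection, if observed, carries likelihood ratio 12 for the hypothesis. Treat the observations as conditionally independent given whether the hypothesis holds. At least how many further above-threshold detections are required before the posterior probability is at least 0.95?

3

Prior odds = 0.0011/0.9989 = 11/9989.
Combined Bayes factor of the evidence already in hand = 4 × 3.5 = 14.
Odds after that evidence = (11/9989) × 14 = 22/1427.
Target odds = 0.95/0.05 = 19.
Need 12ⁿ ≥ 19 ÷ (22/1427) = 27113/22.
12² = 144 falls short of 27113/22 but 12³ = 1728 reaches it, so n = 3.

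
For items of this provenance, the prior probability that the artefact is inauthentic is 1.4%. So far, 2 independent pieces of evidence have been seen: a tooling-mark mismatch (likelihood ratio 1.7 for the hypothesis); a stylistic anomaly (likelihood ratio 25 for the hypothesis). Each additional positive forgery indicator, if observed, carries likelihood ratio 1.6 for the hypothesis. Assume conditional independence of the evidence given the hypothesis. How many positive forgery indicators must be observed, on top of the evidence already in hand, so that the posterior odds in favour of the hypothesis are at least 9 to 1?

Prior odds = 0.014/0.986 = 7/493.
Combined Bayes factor of the evidence already in hand = 1.7 × 25 = 42.5.
Odds after that evidence = (7/493) × 42.5 = 35/58.
Target odds = 9.
Need 1.6ⁿ ≥ 9 ÷ (35/58) = 522/35.
1.6⁵ = 10.48576 falls short of 522/35 but 1.6⁶ = 262144/15625 reaches it, so n = 6.

6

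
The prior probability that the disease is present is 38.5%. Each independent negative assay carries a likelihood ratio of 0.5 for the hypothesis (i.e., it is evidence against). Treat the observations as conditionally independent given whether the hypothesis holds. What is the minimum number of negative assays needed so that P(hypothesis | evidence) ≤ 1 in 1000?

10

Prior odds = 0.385/0.615 = 77/123.
Likelihood ratio per negative assay = 0.5.
Target odds: 0.001 ÷ 0.999 = 1/999.
Need (77/123) × 0.5ⁿ ≤ 1/999, i.e. 0.5ⁿ ≤ 41/25641.
0.5⁹ = 0.001953125 is still above 41/25641 but 0.5¹⁰ = 1/1024 is at or below it, so n = 10.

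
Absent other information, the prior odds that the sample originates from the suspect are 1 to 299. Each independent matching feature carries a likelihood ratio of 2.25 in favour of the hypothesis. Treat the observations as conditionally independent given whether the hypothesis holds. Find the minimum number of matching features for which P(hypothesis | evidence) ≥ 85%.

Prior odds = 1/299.
Likelihood ratio per matching feature = 2.25.
Target posterior odds = 0.85/0.15 = 17/3.
Require 2.25ⁿ ≥ 17/3 ÷ (1/299) = 5083/3.
2.25⁹ = 387420489/262144 falls short of 5083/3 but 2.25¹⁰ ≈3325.26 reaches it, so n = 10.

10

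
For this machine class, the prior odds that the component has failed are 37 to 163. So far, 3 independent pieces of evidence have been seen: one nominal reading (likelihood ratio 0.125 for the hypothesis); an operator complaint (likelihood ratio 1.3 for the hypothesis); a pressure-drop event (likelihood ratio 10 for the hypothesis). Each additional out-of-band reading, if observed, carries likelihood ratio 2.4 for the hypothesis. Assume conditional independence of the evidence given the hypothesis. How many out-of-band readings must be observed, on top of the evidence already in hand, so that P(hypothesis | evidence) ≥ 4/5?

3

Prior odds = 37/163.
Combined Bayes factor of the evidence already in hand = 0.125 × 1.3 × 10 = 1.625.
Odds after that evidence = (37/163) × 1.625 = 481/1304.
Target odds = 0.8/0.2 = 4.
Need 2.4ⁿ ≥ 4 ÷ (481/1304) = 5216/481.
2.4² = 5.76 falls short of 5216/481 but 2.4³ = 13.824 reaches it, so n = 3.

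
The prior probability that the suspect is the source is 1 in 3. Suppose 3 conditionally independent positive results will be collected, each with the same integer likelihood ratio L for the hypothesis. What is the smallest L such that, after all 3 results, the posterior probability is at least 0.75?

Prior odds = (1/3)/(2/3) = 0.5.
Target odds = 0.75/0.25 = 3.
Need L³ ≥ 3 ÷ 0.5 = 6.
1³ = 1 < 6 ≤ 8 = 2³, so L = 2.

2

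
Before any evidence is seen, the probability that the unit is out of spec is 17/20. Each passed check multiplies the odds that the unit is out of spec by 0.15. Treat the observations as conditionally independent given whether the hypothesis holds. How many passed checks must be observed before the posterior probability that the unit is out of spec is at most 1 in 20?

Prior odds = 0.85/0.15 = 17/3.
Likelihood ratio per passed check = 0.15.
Target odds: 0.05 ÷ 0.95 = 1/19.
Require 0.15ⁿ ≤ 1/19 ÷ (17/3) = 3/323.
0.15² = 0.0225 is still above 3/323 but 0.15³ = 0.003375 is at or below it, so n = 3.

3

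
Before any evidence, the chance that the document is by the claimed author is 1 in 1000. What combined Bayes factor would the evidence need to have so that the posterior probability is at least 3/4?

2997

Prior odds = 0.001/0.999 = 1/999.
Target odds = 0.75/0.25 = 3.
Required Bayes factor = 3 ÷ (1/999) = 2997.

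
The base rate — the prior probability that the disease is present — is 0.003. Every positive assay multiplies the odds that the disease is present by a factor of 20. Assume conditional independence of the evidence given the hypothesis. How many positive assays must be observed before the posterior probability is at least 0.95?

Prior odds: 0.003 ÷ 0.997 = 3/997.
Likelihood ratio per positive assay = 20.
Target posterior odds = 0.95/0.05 = 19.
Need (3/997) × 20ⁿ ≥ 19, i.e. 20ⁿ ≥ 18943/3.
20² = 400 falls short of 18943/3 but 20³ = 8000 reaches it, so n = 3.

3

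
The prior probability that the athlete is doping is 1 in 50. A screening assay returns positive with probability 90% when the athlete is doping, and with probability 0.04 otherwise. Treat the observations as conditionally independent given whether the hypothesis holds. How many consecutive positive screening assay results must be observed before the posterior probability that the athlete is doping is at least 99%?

3

Prior odds = 0.02/0.98 = 1/49.
Likelihood ratio of a positive result = 0.9/0.04 = 22.5.
Target posterior odds = 0.99/0.01 = 99.
Need (1/49) × 22.5ⁿ ≥ 99, i.e. 22.5ⁿ ≥ 4851.
22.5² = 506.25 falls short of 4851 but 22.5³ = 11390.625 reaches it, so n = 3.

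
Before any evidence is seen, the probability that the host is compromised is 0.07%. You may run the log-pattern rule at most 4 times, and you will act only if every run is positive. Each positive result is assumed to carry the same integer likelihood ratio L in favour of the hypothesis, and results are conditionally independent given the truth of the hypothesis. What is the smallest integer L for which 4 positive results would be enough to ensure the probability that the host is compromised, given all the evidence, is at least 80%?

Prior odds = 0.0007/0.9993 = 7/9993.
Target odds = 0.8/0.2 = 4.
Need L⁴ ≥ 4 ÷ (7/9993) = 39972/7.
8⁴ = 4096 < 39972/7 ≤ 6561 = 9⁴, so L = 9.

9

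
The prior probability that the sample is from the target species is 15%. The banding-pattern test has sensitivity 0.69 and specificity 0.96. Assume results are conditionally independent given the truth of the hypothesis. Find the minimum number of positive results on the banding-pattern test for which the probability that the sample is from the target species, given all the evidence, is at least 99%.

Prior odds = 0.15/0.85 = 3/17.
False-positive rate = 1 − 0.96 = 0.04; likelihood ratio of a positive = 0.69/0.04 = 17.25.
Target posterior odds = 0.99/0.01 = 99.
Need (3/17) × 17.25ⁿ ≥ 99, i.e. 17.25ⁿ ≥ 561.
17.25² = 297.5625 falls short of 561 but 17.25³ = 5132.953125 reaches it, so n = 3.

3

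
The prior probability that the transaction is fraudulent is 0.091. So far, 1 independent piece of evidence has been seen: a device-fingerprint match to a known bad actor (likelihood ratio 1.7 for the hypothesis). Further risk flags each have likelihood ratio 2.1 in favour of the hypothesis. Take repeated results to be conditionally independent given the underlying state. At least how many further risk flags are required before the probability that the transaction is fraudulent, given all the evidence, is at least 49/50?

8

Prior odds = 0.091/0.909 = 91/909.
Bayes factor of the evidence already in hand = 1.7.
Odds after that evidence = (91/909) × 1.7 = 1547/9090.
Target odds = 0.98/0.02 = 49.
Need 2.1ⁿ ≥ 49 ÷ (1547/9090) = 63630/221.
2.1⁷ ≈180.109 falls short of 63630/221 but 2.1⁸ ≈378.229 reaches it, so n = 8.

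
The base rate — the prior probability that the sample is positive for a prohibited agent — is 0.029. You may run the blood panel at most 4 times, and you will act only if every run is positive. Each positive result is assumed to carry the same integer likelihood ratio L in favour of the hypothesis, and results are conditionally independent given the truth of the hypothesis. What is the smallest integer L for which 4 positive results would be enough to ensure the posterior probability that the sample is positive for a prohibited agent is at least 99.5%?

10

Prior odds = 0.029/0.971 = 29/971.
Target odds = 0.995/0.005 = 199.
Need L⁴ ≥ 199 ÷ (29/971) = 193229/29.
9⁴ = 6561 < 193229/29 ≤ 10000 = 10⁴, so L = 10.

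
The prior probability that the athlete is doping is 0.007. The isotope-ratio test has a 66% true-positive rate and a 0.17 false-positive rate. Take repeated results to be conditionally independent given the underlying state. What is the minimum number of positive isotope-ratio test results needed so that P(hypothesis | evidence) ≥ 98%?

Prior odds: 0.007 ÷ 0.993 = 7/993.
Likelihood ratio of a positive result = 0.66/0.17 = 66/17.
Target posterior odds = 0.98/0.02 = 49.
Need (7/993) × (66/17)ⁿ ≥ 49, i.e. (66/17)ⁿ ≥ 6951.
(66/17)⁶ ≈3424.29 falls short of 6951 but (66/17)⁷ ≈13294.3 reaches it, so n = 7.

7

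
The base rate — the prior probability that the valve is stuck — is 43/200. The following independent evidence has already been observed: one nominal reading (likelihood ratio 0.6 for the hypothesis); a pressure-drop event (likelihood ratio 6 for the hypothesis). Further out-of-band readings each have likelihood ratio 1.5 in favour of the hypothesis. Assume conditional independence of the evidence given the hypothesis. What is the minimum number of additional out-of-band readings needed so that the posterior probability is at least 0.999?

18

Prior odds = 0.215/0.785 = 43/157.
Combined Bayes factor of the evidence already in hand = 0.6 × 6 = 3.6.
Odds after that evidence = (43/157) × 3.6 = 774/785.
Target odds = 0.999/0.001 = 999.
Need 1.5ⁿ ≥ 999 ÷ (774/785) = 87135/86.
1.5¹⁷ = 129140163/131072 falls short of 87135/86 but 1.5¹⁸ = 387420489/262144 reaches it, so n = 18.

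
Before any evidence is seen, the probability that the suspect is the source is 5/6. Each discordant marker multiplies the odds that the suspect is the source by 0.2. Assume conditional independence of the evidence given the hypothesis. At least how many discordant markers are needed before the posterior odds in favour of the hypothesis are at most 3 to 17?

3

Prior odds: (5/6) ÷ (1/6) = 5.
Likelihood ratio per discordant marker = 0.2.
Target odds = 3/17.
Need 5 × 0.2ⁿ ≤ 3/17, i.e. 0.2ⁿ ≤ 3/85.
0.2² = 0.04 is still above 3/85 but 0.2³ = 0.008 is at or below it, so n = 3.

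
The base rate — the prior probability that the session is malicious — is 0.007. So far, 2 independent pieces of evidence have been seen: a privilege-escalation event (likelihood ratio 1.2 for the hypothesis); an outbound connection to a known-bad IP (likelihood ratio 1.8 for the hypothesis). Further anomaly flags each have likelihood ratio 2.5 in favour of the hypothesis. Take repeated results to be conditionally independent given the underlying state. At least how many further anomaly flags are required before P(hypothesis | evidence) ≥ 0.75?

6

Prior odds = 0.007/0.993 = 7/993.
Combined Bayes factor of the evidence already in hand = 1.2 × 1.8 = 2.16.
Odds after that evidence = (7/993) × 2.16 = 126/8275.
Target odds = 0.75/0.25 = 3.
Need 2.5ⁿ ≥ 3 ÷ (126/8275) = 8275/42.
2.5⁵ = 97.65625 falls short of 8275/42 but 2.5⁶ = 244.140625 reaches it, so n = 6.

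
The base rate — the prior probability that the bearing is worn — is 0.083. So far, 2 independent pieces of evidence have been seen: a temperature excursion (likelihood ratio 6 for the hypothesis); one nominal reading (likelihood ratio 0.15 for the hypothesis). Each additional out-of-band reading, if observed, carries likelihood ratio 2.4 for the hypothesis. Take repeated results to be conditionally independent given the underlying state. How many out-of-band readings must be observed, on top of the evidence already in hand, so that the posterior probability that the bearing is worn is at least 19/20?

Prior odds = 0.083/0.917 = 83/917.
Combined Bayes factor of the evidence already in hand = 6 × 0.15 = 0.9.
Odds after that evidence = (83/917) × 0.9 = 747/9170.
Target odds = 0.95/0.05 = 19.
Need 2.4ⁿ ≥ 19 ÷ (747/9170) = 174230/747.
2.4⁶ = 2985984/15625 falls short of 174230/747 but 2.4⁷ = 35831808/78125 reaches it, so n = 7.

7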